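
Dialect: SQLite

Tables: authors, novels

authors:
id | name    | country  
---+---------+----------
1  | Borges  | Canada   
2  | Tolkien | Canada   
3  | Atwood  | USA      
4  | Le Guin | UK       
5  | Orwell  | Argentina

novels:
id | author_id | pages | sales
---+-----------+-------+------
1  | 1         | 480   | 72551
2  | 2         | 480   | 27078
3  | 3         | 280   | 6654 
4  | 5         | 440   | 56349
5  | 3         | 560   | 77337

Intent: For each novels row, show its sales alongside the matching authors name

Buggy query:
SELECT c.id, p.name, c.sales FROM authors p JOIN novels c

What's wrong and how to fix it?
Bug: JOIN with no ON clause produces a cartesian product; every novels row pairs with every authors row

Fix: Specify the join condition linking the foreign key to the parent id

Corrected query:
SELECT c.id, p.name, c.sales FROM authors p JOIN novels c ON c.author_id = p.id

Result:
id | name    | sales
---+---------+------
1  | Borges  | 72551
2  | Tolkien | 27078
3  | Atwood  | 6654 
4  | Orwell  | 56349
5  | Atwood  | 77337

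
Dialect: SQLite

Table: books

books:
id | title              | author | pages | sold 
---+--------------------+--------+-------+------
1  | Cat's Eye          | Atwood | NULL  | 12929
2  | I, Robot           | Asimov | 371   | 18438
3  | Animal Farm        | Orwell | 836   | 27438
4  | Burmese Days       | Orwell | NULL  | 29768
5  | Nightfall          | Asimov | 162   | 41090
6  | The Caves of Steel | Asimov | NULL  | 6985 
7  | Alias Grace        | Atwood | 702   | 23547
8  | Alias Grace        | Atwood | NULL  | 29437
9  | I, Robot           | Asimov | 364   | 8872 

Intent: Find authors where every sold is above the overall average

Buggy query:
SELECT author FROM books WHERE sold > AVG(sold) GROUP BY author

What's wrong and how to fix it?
Bug: WHERE evaluates per row before aggregation, so AVG() is unavailable

Fix: Compute the overall average in a scalar subquery and compare each group's MIN against it in HAVING

Corrected query:
SELECT author FROM books GROUP BY author HAVING MIN(sold) > (SELECT AVG(sold) FROM books)

Result:
author
------
Orwell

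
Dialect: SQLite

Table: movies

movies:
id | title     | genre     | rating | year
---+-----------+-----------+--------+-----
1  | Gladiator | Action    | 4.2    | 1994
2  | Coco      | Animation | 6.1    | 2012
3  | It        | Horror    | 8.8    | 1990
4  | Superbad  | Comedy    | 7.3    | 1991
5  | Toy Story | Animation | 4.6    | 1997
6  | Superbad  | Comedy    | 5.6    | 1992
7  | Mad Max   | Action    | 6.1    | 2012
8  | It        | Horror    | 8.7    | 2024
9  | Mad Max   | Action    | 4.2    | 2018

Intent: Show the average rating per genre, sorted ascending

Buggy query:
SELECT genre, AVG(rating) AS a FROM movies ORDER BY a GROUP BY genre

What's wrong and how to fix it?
Bug: GROUP BY must precede ORDER BY

Fix: Move ORDER BY to the end, after GROUP BY

Corrected query:
SELECT genre, AVG(rating) AS a FROM movies GROUP BY genre ORDER BY a

Result:
genre     | a       
----------+---------
Action    | 4.833333
Animation | 5.35    
Comedy    | 6.45    
Horror    | 8.75    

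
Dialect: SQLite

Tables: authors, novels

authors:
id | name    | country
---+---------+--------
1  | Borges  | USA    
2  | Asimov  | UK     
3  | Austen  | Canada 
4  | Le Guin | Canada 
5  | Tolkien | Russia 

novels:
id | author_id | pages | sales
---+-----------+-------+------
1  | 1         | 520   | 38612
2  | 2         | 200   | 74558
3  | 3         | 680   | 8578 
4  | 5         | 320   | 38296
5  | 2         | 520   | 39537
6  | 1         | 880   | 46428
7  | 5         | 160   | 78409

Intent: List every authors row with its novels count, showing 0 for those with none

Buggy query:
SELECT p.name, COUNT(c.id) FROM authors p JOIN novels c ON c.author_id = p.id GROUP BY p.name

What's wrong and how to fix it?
Bug: An inner join excludes parents with zero children

Fix: Switch to LEFT JOIN to retain unmatched parent rows

Corrected query:
SELECT p.name, COUNT(c.id) FROM authors p LEFT JOIN novels c ON c.author_id = p.id GROUP BY p.name

Result:
name    | COUNT(c.id)
--------+------------
Asimov  | 2          
Austen  | 1          
Borges  | 2          
Le Guin | 0          
Tolkien | 2          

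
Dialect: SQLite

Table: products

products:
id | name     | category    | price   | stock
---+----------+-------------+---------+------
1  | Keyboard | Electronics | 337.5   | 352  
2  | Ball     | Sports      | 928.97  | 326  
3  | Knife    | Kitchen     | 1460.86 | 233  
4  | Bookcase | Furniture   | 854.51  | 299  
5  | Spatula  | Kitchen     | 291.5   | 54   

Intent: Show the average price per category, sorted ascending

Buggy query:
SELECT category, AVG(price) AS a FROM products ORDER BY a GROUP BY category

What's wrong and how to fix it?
Bug: GROUP BY must precede ORDER BY

Fix: Move ORDER BY to the end, after GROUP BY

Corrected query:
SELECT category, AVG(price) AS a FROM products GROUP BY category ORDER BY a

Result:
category    | a     
------------+-------
Electronics | 337.5 
Furniture   | 854.51
Kitchen     | 876.18
Sports      | 928.97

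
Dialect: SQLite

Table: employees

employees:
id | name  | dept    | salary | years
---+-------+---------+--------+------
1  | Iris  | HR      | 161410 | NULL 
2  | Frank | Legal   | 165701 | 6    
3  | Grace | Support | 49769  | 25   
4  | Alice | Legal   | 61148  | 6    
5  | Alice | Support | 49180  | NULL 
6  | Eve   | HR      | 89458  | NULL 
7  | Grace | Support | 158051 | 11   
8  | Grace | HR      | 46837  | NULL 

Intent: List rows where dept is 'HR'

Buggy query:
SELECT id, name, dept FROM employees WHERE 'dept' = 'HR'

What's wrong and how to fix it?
Bug: Single quotes denote string literals in SQL; the column name is being compared as a constant string

Fix: Remove the quotes around the column name (or use double quotes for an identifier)

Corrected query:
SELECT id, name, dept FROM employees WHERE dept = 'HR'

Result:
id | name  | dept
---+-------+-----
1  | Iris  | HR  
6  | Eve   | HR  
8  | Grace | HR  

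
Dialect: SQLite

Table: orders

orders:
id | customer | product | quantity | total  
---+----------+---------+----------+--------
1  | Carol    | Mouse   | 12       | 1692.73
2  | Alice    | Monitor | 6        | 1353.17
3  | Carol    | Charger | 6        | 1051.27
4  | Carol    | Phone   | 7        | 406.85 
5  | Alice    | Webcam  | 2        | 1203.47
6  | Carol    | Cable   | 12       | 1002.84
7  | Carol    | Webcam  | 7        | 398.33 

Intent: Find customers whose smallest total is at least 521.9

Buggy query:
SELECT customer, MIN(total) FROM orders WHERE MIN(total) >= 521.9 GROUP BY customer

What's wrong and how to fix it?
Bug: Aggregates like MIN are computed per group after WHERE runs

Fix: Use HAVING for the per-group MIN condition

Corrected query:
SELECT customer, MIN(total) FROM orders GROUP BY customer HAVING MIN(total) >= 521.9

Result:
customer | MIN(total)
---------+-----------
Alice    | 1203.47   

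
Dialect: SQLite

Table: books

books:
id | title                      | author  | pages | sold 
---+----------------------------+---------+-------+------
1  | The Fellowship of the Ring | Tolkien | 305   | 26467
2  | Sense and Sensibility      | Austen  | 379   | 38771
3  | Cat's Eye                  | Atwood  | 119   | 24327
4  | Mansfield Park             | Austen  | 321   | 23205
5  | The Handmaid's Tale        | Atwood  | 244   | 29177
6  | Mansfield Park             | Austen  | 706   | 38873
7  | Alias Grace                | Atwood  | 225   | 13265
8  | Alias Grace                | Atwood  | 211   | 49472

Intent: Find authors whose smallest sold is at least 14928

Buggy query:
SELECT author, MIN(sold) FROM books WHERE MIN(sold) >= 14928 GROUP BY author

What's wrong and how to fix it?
Bug: MIN() in WHERE is a misuse of aggregate

Fix: Use HAVING for the per-group MIN condition

Corrected query:
SELECT author, MIN(sold) FROM books GROUP BY author HAVING MIN(sold) >= 14928

Result:
author  | MIN(sold)
--------+----------
Austen  | 23205    
Tolkien | 26467    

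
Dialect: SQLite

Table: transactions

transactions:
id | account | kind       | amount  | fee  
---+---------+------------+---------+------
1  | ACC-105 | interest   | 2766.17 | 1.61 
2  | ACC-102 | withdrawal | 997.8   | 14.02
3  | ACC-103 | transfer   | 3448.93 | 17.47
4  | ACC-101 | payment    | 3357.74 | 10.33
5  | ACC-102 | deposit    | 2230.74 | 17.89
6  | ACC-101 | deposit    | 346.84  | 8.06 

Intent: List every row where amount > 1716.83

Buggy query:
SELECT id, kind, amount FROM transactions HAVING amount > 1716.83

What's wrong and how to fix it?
Bug: HAVING filters the output of aggregation, but this query has no GROUP BY and no aggregate functions, so SQLite rejects it (HAVING clause on a non-aggregate query); the condition here is per row

Fix: Replace HAVING with WHERE since the condition applies to individual rows

Corrected query:
SELECT id, kind, amount FROM transactions WHERE amount > 1716.83

Result:
id | kind     | amount 
---+----------+--------
1  | interest | 2766.17
3  | transfer | 3448.93
4  | payment  | 3357.74
5  | deposit  | 2230.74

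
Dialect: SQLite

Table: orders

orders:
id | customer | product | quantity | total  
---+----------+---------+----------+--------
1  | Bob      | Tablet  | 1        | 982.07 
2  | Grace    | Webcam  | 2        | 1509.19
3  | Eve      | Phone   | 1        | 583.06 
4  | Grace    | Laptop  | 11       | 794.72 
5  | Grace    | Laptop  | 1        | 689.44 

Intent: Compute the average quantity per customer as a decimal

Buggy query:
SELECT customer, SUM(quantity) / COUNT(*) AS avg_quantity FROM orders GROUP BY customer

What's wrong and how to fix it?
Bug: Both operands are integers, so '/' performs integer division and truncates

Fix: Multiply by 1.0 (or CAST to REAL) to force floating-point division

Corrected query:
SELECT customer, SUM(quantity) * 1.0 / COUNT(*) AS avg_quantity FROM orders GROUP BY customer

Result:
customer | avg_quantity
---------+-------------
Bob      | 1           
Eve      | 1           
Grace    | 4.666667    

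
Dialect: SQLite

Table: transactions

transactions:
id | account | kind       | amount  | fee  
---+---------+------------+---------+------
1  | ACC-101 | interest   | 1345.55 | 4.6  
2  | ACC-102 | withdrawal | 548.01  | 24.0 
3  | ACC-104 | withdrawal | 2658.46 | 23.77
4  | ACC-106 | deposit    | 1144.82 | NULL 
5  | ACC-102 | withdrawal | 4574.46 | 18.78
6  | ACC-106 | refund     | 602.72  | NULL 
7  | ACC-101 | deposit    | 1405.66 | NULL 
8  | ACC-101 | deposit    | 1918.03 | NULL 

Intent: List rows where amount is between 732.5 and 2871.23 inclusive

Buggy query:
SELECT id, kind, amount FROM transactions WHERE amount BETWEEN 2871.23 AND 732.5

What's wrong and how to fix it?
Bug: BETWEEN expects the lower bound first; with 2871.23 AND 732.5 the range is empty

Fix: Write BETWEEN 732.5 AND 2871.23

Corrected query:
SELECT id, kind, amount FROM transactions WHERE amount BETWEEN 732.5 AND 2871.23

Result:
id | kind       | amount 
---+------------+--------
1  | interest   | 1345.55
3  | withdrawal | 2658.46
4  | deposit    | 1144.82
7  | deposit    | 1405.66
8  | deposit    | 1918.03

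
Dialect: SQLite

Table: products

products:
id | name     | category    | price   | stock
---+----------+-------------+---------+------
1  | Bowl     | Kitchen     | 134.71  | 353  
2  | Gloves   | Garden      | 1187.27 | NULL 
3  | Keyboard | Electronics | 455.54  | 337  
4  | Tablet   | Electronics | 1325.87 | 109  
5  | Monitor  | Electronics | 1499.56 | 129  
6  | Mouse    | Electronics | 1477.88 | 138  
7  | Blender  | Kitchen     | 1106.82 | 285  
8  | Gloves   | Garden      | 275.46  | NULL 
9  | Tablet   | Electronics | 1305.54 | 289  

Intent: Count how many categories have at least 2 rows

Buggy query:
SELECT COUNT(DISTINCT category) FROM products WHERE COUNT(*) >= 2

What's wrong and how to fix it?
Bug: WHERE filters individual rows, not groups, so a group-level COUNT is invalid there

Fix: Group first with HAVING COUNT(*) >= 2, then COUNT the resulting groups

Corrected query:
SELECT COUNT(*) FROM (SELECT category FROM products GROUP BY category HAVING COUNT(*) >= 2)

Result:
COUNT(*)
--------
3       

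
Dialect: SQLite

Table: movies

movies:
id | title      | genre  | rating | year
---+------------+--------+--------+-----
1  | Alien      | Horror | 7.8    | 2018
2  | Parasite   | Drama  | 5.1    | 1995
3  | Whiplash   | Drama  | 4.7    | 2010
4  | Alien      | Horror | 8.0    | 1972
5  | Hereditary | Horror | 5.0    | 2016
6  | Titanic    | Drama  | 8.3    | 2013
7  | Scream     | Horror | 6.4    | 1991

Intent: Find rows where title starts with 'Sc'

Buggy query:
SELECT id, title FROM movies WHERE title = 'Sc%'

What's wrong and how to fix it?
Bug: '=' compares the literal string including the % character; pattern matching needs LIKE

Fix: Use LIKE for wildcard pattern matching

Corrected query:
SELECT id, title FROM movies WHERE title LIKE 'Sc%'

Result:
id | title 
---+-------
7  | Scream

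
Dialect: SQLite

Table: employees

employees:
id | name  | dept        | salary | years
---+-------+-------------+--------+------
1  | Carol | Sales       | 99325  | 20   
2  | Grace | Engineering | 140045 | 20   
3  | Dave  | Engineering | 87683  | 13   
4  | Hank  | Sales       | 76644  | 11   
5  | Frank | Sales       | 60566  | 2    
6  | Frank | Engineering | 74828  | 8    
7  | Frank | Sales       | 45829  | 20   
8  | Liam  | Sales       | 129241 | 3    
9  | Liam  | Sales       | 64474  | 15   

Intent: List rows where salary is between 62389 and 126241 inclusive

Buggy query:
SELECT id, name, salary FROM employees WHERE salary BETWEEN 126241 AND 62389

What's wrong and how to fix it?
Bug: The bounds are reversed; BETWEEN a AND b requires a <= b to match anything

Fix: Swap the bounds so the smaller value comes first

Corrected query:
SELECT id, name, salary FROM employees WHERE salary BETWEEN 62389 AND 126241

Result:
id | name  | salary
---+-------+-------
1  | Carol | 99325 
3  | Dave  | 87683 
4  | Hank  | 76644 
6  | Frank | 74828 
9  | Liam  | 64474 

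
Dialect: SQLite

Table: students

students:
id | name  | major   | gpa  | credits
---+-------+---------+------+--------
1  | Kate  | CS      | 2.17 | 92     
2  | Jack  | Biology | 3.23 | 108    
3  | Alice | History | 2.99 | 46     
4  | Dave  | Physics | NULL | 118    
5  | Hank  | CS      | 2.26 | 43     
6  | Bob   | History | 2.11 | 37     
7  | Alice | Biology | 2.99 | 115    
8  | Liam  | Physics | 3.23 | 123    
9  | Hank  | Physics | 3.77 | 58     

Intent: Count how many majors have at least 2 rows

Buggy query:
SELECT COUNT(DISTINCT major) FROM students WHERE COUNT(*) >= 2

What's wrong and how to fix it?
Bug: COUNT(*) cannot appear in WHERE; the per-group count doesn't exist yet

Fix: Use a subquery that GROUPs and filters with HAVING, then count its rows

Corrected query:
SELECT COUNT(*) FROM (SELECT major FROM students GROUP BY major HAVING COUNT(*) >= 2)

Result:
COUNT(*)
--------
4       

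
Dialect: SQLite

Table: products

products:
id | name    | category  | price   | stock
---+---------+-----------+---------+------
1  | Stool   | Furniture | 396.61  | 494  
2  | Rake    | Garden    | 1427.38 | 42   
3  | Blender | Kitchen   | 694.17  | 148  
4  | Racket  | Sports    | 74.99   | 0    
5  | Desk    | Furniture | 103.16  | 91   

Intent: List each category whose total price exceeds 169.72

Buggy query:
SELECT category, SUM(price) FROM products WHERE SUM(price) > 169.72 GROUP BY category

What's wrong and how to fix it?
Bug: Aggregate functions cannot appear in a WHERE clause

Fix: Use HAVING (which filters groups after aggregation) instead of WHERE

Corrected query:
SELECT category, SUM(price) FROM products GROUP BY category HAVING SUM(price) > 169.72

Result:
category  | SUM(price)
----------+-----------
Furniture | 499.77    
Garden    | 1427.38   
Kitchen   | 694.17    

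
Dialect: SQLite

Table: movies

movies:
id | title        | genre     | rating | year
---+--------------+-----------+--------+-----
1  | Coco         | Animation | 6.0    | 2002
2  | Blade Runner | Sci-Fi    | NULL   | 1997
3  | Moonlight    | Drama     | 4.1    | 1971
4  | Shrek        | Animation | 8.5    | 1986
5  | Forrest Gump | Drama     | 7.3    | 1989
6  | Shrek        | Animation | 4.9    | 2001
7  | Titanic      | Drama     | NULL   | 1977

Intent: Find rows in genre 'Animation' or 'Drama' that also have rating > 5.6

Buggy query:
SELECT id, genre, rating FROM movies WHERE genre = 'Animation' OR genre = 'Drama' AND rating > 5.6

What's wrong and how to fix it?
Bug: AND binds tighter than OR, so this parses as genre = 'Animation' OR (genre = 'Drama' AND rating > 5.6)

Fix: Group the OR with parentheses (or use IN), then AND the threshold

Corrected query:
SELECT id, genre, rating FROM movies WHERE (genre = 'Animation' OR genre = 'Drama') AND rating > 5.6

Result:
id | genre     | rating
---+-----------+-------
1  | Animation | 6     
4  | Animation | 8.5   
5  | Drama     | 7.3   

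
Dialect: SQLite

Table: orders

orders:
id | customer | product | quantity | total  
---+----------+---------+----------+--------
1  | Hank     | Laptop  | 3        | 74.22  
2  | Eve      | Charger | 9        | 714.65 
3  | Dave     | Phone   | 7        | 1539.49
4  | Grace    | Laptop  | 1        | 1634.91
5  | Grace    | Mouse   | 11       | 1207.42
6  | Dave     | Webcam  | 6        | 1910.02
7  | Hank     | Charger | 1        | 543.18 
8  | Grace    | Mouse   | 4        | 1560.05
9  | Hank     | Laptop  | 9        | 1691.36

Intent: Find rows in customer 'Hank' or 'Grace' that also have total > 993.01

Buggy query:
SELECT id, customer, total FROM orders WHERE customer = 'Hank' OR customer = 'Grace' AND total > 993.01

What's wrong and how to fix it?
Bug: Without parentheses, AND is evaluated before OR, so the total filter only applies to the 'Grace' branch

Fix: Add parentheses around the OR so the AND applies to both alternatives

Corrected query:
SELECT id, customer, total FROM orders WHERE (customer = 'Hank' OR customer = 'Grace') AND total > 993.01

Result:
id | customer | total  
---+----------+--------
4  | Grace    | 1634.91
5  | Grace    | 1207.42
8  | Grace    | 1560.05
9  | Hank     | 1691.36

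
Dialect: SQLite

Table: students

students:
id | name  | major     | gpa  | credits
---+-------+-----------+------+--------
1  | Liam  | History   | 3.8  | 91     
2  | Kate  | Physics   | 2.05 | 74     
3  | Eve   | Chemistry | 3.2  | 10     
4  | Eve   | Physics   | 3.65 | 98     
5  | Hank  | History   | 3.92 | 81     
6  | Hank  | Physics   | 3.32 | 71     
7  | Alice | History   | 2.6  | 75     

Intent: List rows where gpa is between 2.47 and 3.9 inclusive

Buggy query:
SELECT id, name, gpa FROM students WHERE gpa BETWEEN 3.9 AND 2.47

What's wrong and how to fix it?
Bug: BETWEEN expects the lower bound first; with 3.9 AND 2.47 the range is empty

Fix: Swap the bounds so the smaller value comes first

Corrected query:
SELECT id, name, gpa FROM students WHERE gpa BETWEEN 2.47 AND 3.9

Result:
id | name  | gpa 
---+-------+-----
1  | Liam  | 3.8 
3  | Eve   | 3.2 
4  | Eve   | 3.65
6  | Hank  | 3.32
7  | Alice | 2.6 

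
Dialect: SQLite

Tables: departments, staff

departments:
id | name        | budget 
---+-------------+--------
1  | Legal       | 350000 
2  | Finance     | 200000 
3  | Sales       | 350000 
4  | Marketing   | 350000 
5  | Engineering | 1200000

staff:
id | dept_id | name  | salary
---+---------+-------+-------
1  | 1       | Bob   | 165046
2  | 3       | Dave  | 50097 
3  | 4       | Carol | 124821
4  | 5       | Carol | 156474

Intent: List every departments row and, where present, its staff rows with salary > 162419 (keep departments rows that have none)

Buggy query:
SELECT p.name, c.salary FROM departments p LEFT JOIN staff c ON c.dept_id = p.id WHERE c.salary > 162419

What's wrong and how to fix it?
Bug: Filtering c.salary in WHERE discards the NULL rows produced by LEFT JOIN, turning it into an inner join

Fix: Put 'c.salary > 162419' in the JOIN's ON clause instead of WHERE

Corrected query:
SELECT p.name, c.salary FROM departments p LEFT JOIN staff c ON c.dept_id = p.id AND c.salary > 162419

Result:
name        | salary
------------+-------
Legal       | 165046
Finance     | NULL  
Sales       | NULL  
Marketing   | NULL  
Engineering | NULL  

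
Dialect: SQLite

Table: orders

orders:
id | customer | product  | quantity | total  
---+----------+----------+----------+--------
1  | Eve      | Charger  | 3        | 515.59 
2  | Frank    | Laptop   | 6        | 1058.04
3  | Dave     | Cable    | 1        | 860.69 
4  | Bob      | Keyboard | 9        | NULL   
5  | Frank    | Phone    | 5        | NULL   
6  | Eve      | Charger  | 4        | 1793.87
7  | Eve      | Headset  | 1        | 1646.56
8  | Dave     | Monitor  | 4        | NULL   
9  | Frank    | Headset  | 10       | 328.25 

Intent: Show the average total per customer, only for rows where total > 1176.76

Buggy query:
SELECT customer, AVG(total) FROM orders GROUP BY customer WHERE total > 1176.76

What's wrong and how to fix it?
Bug: WHERE cannot follow GROUP BY

Fix: Place WHERE between FROM and GROUP BY

Corrected query:
SELECT customer, AVG(total) FROM orders WHERE total > 1176.76 GROUP BY customer

Result:
customer | AVG(total)
---------+-----------
Eve      | 1720.215  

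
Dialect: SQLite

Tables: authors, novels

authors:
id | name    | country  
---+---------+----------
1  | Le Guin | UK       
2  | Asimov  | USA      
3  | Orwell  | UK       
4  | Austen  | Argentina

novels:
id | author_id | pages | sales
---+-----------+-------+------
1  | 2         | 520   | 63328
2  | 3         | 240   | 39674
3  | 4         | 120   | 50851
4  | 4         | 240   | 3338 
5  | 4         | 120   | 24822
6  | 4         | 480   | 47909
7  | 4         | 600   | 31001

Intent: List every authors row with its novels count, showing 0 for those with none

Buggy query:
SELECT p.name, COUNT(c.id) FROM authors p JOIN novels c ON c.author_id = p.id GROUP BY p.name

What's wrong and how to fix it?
Bug: INNER JOIN drops authors rows that have no matching novels rows

Fix: Use LEFT JOIN so parents without children still appear (COUNT(c.id) gives 0)

Corrected query:
SELECT p.name, COUNT(c.id) FROM authors p LEFT JOIN novels c ON c.author_id = p.id GROUP BY p.name

Result:
name    | COUNT(c.id)
--------+------------
Asimov  | 1          
Austen  | 5          
Le Guin | 0          
Orwell  | 1          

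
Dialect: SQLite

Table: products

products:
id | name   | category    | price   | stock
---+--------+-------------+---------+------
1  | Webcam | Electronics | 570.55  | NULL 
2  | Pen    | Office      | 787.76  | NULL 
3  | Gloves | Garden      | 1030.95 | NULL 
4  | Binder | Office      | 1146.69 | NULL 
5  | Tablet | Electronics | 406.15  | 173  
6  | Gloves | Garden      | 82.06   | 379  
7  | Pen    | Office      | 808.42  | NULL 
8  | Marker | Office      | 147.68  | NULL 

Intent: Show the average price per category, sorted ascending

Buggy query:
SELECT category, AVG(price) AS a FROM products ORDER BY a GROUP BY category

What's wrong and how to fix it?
Bug: GROUP BY must precede ORDER BY

Fix: Reorder: SELECT … FROM … GROUP BY … ORDER BY …

Corrected query:
SELECT category, AVG(price) AS a FROM products GROUP BY category ORDER BY a

Result:
category    | a       
------------+---------
Electronics | 488.35  
Garden      | 556.505 
Office      | 722.6375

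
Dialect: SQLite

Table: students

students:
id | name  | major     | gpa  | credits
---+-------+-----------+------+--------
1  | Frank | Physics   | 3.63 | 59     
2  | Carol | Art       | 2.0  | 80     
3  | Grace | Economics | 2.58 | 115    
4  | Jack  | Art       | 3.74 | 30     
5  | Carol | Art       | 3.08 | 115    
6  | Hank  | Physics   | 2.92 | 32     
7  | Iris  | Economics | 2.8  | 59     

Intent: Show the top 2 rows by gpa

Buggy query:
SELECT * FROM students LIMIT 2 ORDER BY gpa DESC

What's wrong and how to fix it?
Bug: ORDER BY cannot follow LIMIT; LIMIT is the final clause

Fix: Sort with ORDER BY, then apply LIMIT

Corrected query:
SELECT * FROM students ORDER BY gpa DESC LIMIT 2

Result:
id | name  | major   | gpa  | credits
---+-------+---------+------+--------
4  | Jack  | Art     | 3.74 | 30     
1  | Frank | Physics | 3.63 | 59     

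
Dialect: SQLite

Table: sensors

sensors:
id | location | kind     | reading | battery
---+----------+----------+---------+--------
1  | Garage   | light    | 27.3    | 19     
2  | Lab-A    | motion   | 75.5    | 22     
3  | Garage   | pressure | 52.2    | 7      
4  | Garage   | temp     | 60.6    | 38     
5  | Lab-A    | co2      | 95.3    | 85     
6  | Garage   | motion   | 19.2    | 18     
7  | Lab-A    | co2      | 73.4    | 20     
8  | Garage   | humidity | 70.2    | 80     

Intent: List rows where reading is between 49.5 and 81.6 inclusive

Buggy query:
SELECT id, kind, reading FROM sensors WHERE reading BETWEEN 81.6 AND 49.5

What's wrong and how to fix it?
Bug: BETWEEN expects the lower bound first; with 81.6 AND 49.5 the range is empty

Fix: Write BETWEEN 49.5 AND 81.6

Corrected query:
SELECT id, kind, reading FROM sensors WHERE reading BETWEEN 49.5 AND 81.6

Result:
id | kind     | reading
---+----------+--------
2  | motion   | 75.5   
3  | pressure | 52.2   
4  | temp     | 60.6   
7  | co2      | 73.4   
8  | humidity | 70.2   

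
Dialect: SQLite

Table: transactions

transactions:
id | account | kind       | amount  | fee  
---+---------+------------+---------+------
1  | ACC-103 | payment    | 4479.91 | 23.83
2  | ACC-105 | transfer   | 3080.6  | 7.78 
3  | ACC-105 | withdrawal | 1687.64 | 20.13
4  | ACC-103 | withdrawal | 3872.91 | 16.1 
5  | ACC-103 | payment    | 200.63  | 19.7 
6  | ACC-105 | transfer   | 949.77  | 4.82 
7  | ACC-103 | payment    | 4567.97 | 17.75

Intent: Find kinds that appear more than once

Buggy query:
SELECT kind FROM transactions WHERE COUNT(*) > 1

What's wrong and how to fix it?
Bug: WHERE can't reference COUNT(*); aggregates are computed after WHERE

Fix: GROUP BY kind, then filter groups with HAVING COUNT(*) > 1

Corrected query:
SELECT kind FROM transactions GROUP BY kind HAVING COUNT(*) > 1

Result:
kind      
----------
payment   
transfer  
withdrawal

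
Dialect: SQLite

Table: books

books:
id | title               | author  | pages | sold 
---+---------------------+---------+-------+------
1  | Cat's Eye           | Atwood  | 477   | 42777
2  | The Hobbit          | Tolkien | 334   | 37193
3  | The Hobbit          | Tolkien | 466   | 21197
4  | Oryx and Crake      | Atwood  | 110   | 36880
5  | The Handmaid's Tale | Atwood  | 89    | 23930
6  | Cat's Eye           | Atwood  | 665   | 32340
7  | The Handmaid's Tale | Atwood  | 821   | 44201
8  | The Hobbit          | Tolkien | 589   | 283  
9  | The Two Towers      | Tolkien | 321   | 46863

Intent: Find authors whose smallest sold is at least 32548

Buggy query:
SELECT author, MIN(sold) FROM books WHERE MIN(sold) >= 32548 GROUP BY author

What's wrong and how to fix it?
Bug: Aggregates like MIN are computed per group after WHERE runs

Fix: Replace WHERE with HAVING after the GROUP BY

Corrected query:
SELECT author, MIN(sold) FROM books GROUP BY author HAVING MIN(sold) >= 32548

Result:
(no rows)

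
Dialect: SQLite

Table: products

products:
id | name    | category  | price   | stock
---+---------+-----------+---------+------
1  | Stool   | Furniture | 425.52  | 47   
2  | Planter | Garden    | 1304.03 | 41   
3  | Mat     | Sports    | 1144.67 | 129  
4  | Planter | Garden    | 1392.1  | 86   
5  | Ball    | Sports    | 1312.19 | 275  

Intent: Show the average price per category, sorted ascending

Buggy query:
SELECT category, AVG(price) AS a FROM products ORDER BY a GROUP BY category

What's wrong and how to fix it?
Bug: GROUP BY must precede ORDER BY

Fix: Reorder: SELECT … FROM … GROUP BY … ORDER BY …

Corrected query:
SELECT category, AVG(price) AS a FROM products GROUP BY category ORDER BY a

Result:
category  | a       
----------+---------
Furniture | 425.52  
Sports    | 1228.43 
Garden    | 1348.065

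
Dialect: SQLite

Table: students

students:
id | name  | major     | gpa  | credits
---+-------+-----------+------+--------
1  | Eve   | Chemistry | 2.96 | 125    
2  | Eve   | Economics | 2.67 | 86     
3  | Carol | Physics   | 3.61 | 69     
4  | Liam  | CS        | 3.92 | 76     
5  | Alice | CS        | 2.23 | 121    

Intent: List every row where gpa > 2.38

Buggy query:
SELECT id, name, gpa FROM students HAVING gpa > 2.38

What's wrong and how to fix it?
Bug: This is a non-aggregate query (no GROUP BY, no aggregates), so in SQLite the HAVING clause is invalid here; a row-level condition belongs in WHERE

Fix: Use WHERE for row-level filtering

Corrected query:
SELECT id, name, gpa FROM students WHERE gpa > 2.38

Result:
id | name  | gpa 
---+-------+-----
1  | Eve   | 2.96
2  | Eve   | 2.67
3  | Carol | 3.61
4  | Liam  | 3.92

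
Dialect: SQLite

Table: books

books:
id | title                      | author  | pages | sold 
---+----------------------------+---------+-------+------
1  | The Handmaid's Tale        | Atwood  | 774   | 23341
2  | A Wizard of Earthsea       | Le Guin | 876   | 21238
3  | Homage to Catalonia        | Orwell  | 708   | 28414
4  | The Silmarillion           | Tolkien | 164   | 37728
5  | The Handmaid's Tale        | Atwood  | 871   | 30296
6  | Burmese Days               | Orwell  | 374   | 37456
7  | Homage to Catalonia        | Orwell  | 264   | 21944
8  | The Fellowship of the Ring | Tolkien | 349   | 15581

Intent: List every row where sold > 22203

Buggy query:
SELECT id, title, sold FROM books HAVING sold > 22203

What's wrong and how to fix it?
Bug: HAVING filters the output of aggregation, but this query has no GROUP BY and no aggregate functions, so SQLite rejects it (HAVING clause on a non-aggregate query); the condition here is per row

Fix: Use WHERE for row-level filtering

Corrected query:
SELECT id, title, sold FROM books WHERE sold > 22203

Result:
id | title               | sold 
---+---------------------+------
1  | The Handmaid's Tale | 23341
3  | Homage to Catalonia | 28414
4  | The Silmarillion    | 37728
5  | The Handmaid's Tale | 30296
6  | Burmese Days        | 37456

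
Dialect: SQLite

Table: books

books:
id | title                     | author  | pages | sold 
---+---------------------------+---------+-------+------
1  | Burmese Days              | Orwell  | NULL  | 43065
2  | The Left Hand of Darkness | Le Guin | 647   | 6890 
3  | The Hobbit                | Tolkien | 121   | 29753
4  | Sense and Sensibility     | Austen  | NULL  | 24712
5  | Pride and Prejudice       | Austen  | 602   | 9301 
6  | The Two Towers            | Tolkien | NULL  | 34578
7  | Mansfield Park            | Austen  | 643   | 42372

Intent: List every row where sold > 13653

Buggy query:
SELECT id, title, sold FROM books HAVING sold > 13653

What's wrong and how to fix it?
Bug: HAVING filters the output of aggregation, but this query has no GROUP BY and no aggregate functions, so SQLite rejects it (HAVING clause on a non-aggregate query); the condition here is per row

Fix: Replace HAVING with WHERE since the condition applies to individual rows

Corrected query:
SELECT id, title, sold FROM books WHERE sold > 13653

Result:
id | title                 | sold 
---+-----------------------+------
1  | Burmese Days          | 43065
3  | The Hobbit            | 29753
4  | Sense and Sensibility | 24712
6  | The Two Towers        | 34578
7  | Mansfield Park        | 42372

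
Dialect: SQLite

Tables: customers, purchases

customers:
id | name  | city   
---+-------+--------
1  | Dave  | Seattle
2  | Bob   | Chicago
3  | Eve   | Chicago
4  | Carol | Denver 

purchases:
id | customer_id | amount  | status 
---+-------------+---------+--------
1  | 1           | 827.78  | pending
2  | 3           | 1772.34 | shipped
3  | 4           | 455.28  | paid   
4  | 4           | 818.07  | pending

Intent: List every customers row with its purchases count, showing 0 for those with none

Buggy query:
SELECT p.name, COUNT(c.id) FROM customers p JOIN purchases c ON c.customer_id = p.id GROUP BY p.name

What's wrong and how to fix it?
Bug: An inner join excludes parents with zero children

Fix: Switch to LEFT JOIN to retain unmatched parent rows

Corrected query:
SELECT p.name, COUNT(c.id) FROM customers p LEFT JOIN purchases c ON c.customer_id = p.id GROUP BY p.name

Result:
name  | COUNT(c.id)
------+------------
Bob   | 0          
Carol | 2          
Dave  | 1          
Eve   | 1          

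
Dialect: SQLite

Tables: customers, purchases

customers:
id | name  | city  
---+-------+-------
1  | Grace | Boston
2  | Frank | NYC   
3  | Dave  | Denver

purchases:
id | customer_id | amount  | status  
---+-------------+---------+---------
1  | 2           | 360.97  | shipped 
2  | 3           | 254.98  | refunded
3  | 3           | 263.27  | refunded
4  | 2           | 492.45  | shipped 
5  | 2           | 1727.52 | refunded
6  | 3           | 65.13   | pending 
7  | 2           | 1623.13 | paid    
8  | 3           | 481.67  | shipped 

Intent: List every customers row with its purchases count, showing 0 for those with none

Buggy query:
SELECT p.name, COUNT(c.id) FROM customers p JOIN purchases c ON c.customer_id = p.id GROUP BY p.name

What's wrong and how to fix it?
Bug: An inner join excludes parents with zero children

Fix: Use LEFT JOIN so parents without children still appear (COUNT(c.id) gives 0)

Corrected query:
SELECT p.name, COUNT(c.id) FROM customers p LEFT JOIN purchases c ON c.customer_id = p.id GROUP BY p.name

Result:
name  | COUNT(c.id)
------+------------
Dave  | 4          
Frank | 4          
Grace | 0          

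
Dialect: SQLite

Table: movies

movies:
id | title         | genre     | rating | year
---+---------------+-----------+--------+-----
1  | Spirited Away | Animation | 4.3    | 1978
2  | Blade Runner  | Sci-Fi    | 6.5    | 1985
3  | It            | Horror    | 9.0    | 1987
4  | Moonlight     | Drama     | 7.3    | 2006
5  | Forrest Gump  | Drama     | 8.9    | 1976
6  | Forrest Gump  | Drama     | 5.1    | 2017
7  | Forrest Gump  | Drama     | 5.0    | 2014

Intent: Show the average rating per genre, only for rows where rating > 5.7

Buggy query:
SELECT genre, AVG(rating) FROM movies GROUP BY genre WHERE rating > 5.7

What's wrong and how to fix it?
Bug: WHERE cannot follow GROUP BY

Fix: Move the WHERE clause before GROUP BY

Corrected query:
SELECT genre, AVG(rating) FROM movies WHERE rating > 5.7 GROUP BY genre

Result:
genre  | AVG(rating)
-------+------------
Drama  | 8.1        
Horror | 9          
Sci-Fi | 6.5        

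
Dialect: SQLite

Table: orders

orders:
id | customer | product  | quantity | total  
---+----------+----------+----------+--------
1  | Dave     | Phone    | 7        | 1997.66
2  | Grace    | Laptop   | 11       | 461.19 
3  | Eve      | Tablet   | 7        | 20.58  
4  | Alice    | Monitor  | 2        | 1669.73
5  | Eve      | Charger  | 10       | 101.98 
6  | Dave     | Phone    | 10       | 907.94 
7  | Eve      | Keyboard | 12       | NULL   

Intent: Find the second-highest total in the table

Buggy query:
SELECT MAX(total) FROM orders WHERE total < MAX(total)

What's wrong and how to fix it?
Bug: MAX(total) on the right of the comparison is an aggregate-in-WHERE error

Fix: Put the inner MAX in a scalar subquery

Corrected query:
SELECT MAX(total) FROM orders WHERE total < (SELECT MAX(total) FROM orders)

Result:
MAX(total)
----------
1669.73   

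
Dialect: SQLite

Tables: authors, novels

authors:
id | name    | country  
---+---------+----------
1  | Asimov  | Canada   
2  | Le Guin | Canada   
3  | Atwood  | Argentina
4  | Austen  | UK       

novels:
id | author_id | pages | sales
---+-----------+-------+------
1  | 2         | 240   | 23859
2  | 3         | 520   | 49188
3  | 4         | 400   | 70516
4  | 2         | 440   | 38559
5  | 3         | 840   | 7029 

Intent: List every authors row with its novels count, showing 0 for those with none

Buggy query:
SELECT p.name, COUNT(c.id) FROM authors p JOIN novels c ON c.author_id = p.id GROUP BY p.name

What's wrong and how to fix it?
Bug: An inner join excludes parents with zero children

Fix: Use LEFT JOIN so parents without children still appear (COUNT(c.id) gives 0)

Corrected query:
SELECT p.name, COUNT(c.id) FROM authors p LEFT JOIN novels c ON c.author_id = p.id GROUP BY p.name

Result:
name    | COUNT(c.id)
--------+------------
Asimov  | 0          
Atwood  | 2          
Austen  | 1          
Le Guin | 2          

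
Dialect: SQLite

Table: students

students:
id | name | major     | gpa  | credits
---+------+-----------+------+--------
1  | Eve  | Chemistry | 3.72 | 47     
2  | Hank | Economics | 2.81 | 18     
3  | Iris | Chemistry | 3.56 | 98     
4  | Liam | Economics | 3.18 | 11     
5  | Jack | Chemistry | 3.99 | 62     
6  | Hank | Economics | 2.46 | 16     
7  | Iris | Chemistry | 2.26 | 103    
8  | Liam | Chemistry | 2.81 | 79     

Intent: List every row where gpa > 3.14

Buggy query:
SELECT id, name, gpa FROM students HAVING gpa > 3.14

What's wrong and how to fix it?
Bug: HAVING filters the output of aggregation, but this query has no GROUP BY and no aggregate functions, so SQLite rejects it (HAVING clause on a non-aggregate query); the condition here is per row

Fix: Use WHERE for row-level filtering

Corrected query:
SELECT id, name, gpa FROM students WHERE gpa > 3.14

Result:
id | name | gpa 
---+------+-----
1  | Eve  | 3.72
3  | Iris | 3.56
4  | Liam | 3.18
5  | Jack | 3.99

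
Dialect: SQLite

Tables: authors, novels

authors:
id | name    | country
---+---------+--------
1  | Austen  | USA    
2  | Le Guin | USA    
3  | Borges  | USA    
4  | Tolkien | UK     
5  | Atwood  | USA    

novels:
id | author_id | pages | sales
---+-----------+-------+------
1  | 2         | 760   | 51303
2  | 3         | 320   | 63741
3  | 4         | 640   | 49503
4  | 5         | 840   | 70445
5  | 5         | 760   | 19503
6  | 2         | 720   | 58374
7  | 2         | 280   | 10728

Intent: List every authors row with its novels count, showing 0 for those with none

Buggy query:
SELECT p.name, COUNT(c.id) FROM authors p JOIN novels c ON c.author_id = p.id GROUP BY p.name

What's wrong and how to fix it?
Bug: An inner join excludes parents with zero children

Fix: Switch to LEFT JOIN to retain unmatched parent rows

Corrected query:
SELECT p.name, COUNT(c.id) FROM authors p LEFT JOIN novels c ON c.author_id = p.id GROUP BY p.name

Result:
name    | COUNT(c.id)
--------+------------
Atwood  | 2          
Austen  | 0          
Borges  | 1          
Le Guin | 3          
Tolkien | 1          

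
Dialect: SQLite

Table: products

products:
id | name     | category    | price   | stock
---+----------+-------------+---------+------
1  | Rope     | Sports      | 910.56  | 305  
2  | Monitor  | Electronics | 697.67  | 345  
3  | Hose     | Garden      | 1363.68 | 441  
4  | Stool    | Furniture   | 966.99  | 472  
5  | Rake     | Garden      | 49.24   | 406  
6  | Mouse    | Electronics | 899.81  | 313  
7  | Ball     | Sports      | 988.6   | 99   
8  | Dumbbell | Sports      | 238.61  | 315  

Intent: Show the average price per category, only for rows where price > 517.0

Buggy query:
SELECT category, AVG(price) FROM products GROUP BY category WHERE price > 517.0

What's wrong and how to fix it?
Bug: Row-level WHERE must come before GROUP BY in the clause order

Fix: Place WHERE between FROM and GROUP BY

Corrected query:
SELECT category, AVG(price) FROM products WHERE price > 517.0 GROUP BY category

Result:
category    | AVG(price)
------------+-----------
Electronics | 798.74    
Furniture   | 966.99    
Garden      | 1363.68   
Sports      | 949.58    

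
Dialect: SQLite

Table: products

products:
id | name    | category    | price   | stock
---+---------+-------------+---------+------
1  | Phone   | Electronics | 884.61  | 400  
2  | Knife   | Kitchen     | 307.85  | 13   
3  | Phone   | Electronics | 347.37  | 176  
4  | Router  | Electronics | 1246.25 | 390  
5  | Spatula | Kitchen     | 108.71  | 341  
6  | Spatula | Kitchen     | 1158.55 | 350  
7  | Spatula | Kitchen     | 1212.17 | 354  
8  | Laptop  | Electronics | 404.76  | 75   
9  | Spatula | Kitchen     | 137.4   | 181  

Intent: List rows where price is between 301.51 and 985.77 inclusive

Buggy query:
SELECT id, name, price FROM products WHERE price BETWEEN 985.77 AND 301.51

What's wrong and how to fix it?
Bug: BETWEEN expects the lower bound first; with 985.77 AND 301.51 the range is empty

Fix: Swap the bounds so the smaller value comes first

Corrected query:
SELECT id, name, price FROM products WHERE price BETWEEN 301.51 AND 985.77

Result:
id | name   | price 
---+--------+-------
1  | Phone  | 884.61
2  | Knife  | 307.85
3  | Phone  | 347.37
8  | Laptop | 404.76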